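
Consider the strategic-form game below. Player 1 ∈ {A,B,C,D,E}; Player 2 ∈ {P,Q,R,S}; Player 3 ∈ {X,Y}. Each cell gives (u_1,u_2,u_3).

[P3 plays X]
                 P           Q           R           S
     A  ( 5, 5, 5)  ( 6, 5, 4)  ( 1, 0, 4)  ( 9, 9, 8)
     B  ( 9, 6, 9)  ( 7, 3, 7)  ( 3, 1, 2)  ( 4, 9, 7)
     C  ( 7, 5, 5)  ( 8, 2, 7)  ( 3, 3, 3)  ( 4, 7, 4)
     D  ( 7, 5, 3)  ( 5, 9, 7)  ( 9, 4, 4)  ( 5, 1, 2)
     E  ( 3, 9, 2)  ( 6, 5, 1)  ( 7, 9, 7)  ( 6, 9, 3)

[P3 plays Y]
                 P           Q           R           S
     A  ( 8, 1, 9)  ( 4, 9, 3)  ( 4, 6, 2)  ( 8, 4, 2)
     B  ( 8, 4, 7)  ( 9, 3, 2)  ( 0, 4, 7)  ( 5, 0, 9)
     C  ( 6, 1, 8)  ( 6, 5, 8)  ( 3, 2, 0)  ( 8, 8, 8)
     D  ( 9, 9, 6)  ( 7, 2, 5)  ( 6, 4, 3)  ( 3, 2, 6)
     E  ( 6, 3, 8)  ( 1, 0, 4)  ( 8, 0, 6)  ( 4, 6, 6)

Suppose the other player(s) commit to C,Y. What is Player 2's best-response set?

BR_2 = {S}

u_2(P vs C,Y) = 1
u_2(Q vs C,Y) = 5
u_2(R vs C,Y) = 2
u_2(S vs C,Y) = 8
max payoff 8 at {S}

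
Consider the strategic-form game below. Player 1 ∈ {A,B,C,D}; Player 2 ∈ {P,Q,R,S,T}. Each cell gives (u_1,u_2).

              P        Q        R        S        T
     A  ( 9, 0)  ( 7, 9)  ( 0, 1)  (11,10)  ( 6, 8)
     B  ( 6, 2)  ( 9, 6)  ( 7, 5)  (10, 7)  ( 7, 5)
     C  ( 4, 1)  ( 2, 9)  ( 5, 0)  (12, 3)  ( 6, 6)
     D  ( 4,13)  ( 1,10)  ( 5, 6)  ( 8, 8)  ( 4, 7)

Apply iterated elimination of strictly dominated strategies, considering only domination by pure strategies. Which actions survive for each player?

P1 drop D (B beats it: P:6>4 Q:9>1 R:7>5 S:10>8 T:7>4)
P2 drop P (Q beats it: A:9>0 B:6>2 C:9>1)
P2 drop R (Q beats it: A:9>1 B:6>5 C:9>0)
P2 drop T (Q beats it: A:9>8 B:6>5 C:9>6)
P1→{A,B,C} P2→{Q,S}

Survivors P1:{A,B,C} P2:{Q,S}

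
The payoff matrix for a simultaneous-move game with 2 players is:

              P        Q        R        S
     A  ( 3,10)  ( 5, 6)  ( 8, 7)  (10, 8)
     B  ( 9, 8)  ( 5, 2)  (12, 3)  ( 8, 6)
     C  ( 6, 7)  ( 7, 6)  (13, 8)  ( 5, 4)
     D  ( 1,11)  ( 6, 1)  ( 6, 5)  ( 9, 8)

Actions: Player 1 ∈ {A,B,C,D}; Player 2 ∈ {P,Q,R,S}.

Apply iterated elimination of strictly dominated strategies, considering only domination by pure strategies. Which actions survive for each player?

P2 drop Q (P beats it: A:10>6 B:8>2 C:7>6 D:11>1)
P1 drop D (A beats it: P:3>1 R:8>6 S:10>9)
P2 drop S (P beats it: A:10>8 B:8>6 C:7>4)
P1 drop A (B beats it: P:9>3 R:12>8)
P1→{B,C} P2→{P,R}

Remaining: P1:{B,C} P2:{P,R}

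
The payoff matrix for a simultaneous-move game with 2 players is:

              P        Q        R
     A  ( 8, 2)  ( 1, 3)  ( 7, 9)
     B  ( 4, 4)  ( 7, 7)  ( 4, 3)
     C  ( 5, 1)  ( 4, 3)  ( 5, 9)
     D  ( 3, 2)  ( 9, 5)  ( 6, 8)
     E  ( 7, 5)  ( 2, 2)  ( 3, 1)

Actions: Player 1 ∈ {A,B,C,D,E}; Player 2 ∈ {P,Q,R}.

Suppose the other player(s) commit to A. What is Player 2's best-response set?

argmax u_2 = {R}

u_2(P vs A) = 2
u_2(Q vs A) = 3
u_2(R vs A) = 9
max payoff 9 at {R}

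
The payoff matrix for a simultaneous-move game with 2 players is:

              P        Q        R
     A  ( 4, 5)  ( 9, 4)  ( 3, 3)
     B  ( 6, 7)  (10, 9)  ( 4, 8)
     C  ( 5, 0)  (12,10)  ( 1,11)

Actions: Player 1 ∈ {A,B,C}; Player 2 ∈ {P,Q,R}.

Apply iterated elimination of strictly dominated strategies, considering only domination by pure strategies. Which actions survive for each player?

IESDS → P1:{B,C} P2:{Q,R}

P1 drop A (B beats it: P:6>4 Q:10>9 R:4>3)
P2 drop P (Q beats it: B:9>7 C:10>0)
P1→{B,C} P2→{Q,R}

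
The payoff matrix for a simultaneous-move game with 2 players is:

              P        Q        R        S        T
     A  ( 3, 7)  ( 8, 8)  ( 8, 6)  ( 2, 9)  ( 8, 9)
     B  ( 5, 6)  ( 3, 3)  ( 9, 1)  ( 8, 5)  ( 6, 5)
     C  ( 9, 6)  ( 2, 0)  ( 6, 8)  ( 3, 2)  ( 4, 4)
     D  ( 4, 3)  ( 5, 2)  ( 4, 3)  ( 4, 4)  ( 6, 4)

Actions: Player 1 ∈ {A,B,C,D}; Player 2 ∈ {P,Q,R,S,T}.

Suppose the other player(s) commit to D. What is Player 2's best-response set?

u_2(P vs D) = 3
u_2(Q vs D) = 2
u_2(R vs D) = 3
u_2(S vs D) = 4
u_2(T vs D) = 4
max payoff 4 at {S,T}

P2 best: {S,T}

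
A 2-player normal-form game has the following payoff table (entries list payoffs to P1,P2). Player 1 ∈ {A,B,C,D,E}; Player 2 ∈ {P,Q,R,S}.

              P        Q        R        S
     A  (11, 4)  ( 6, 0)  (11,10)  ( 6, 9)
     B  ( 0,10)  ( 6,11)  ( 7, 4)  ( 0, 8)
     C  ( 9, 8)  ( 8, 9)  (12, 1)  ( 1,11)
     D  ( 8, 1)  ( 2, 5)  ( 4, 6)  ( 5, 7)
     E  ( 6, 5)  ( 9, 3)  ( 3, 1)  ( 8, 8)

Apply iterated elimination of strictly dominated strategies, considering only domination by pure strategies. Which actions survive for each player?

P1 drop B (C beats it: P:9>0 Q:8>6 R:12>7 S:1>0)
P1 drop D (A beats it: P:11>8 Q:6>2 R:11>4 S:6>5)
P2 drop P (S beats it: A:9>4 C:11>8 E:8>5)
P2 drop Q (S beats it: A:9>0 C:11>9 E:8>3)
P1→{A,C,E} P2→{R,S}

Survivors P1:{A,C,E} P2:{R,S}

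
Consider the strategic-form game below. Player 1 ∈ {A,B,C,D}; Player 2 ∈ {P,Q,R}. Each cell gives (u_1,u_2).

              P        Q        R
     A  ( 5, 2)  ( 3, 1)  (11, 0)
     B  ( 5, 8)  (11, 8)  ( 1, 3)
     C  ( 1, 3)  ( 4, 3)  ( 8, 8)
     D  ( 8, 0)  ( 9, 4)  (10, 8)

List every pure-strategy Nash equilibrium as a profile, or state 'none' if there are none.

(A,P): not NE [P1→D gives 8>5]
(A,Q): not NE [P1→B gives 11>3; P2→P gives 2>1]
(A,R): not NE [P2→P gives 2>0]
(B,P): not NE [P1→D gives 8>5]
(B,Q): NE
(B,R): not NE [P1→A gives 11>1; P2→Q gives 8>3]
(C,P): not NE [P1→D gives 8>1; P2→R gives 8>3]
(C,Q): not NE [P1→B gives 11>4; P2→R gives 8>3]
(C,R): not NE [P1→A gives 11>8]
(D,P): not NE [P2→R gives 8>0]
(D,Q): not NE [P1→B gives 11>9; P2→R gives 8>4]
(D,R): not NE [P1→A gives 11>10]

PSNE = {(B,Q)}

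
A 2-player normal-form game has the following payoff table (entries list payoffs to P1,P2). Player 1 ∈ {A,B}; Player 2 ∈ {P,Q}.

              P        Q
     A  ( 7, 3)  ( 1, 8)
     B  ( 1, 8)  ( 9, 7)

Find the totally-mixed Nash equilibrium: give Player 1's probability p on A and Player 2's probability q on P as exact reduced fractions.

P1 indiff ⇒ q·7+(1-q)·1 = q·1+(1-q)·9 ⇒ q(6) = (1-q)(8) ⇒ q = 4/7
P2 indiff ⇒ p·3+(1-p)·8 = p·8+(1-p)·7 ⇒ p(-5) = (1-p)(-1) ⇒ p = 1/6

(p,q) = (1/6, 4/7)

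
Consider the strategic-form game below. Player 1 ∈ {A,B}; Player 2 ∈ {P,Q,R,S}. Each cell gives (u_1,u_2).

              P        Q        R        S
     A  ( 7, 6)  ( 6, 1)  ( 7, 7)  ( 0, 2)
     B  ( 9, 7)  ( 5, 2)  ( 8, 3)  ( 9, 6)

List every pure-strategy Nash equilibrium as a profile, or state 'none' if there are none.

(A,P): not NE [P1→B gives 9>7; P2→R gives 7>6]
(A,Q): not NE [P2→R gives 7>1]
(A,R): not NE [P1→B gives 8>7]
(A,S): not NE [P1→B gives 9>0; P2→R gives 7>2]
(B,P): NE
(B,Q): not NE [P1→A gives 6>5; P2→P gives 7>2]
(B,R): not NE [P2→P gives 7>3]
(B,S): not NE [P2→P gives 7>6]

Nash profiles: (B,P)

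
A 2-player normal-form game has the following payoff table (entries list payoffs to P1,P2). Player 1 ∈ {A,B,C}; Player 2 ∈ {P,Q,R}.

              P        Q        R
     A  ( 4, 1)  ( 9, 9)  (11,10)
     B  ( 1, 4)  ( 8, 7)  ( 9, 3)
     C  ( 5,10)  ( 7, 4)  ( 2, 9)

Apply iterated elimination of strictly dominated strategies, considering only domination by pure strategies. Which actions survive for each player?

Survivors P1:{A,C} P2:{P,R}

P1 drop B (A beats it: P:4>1 Q:9>8 R:11>9)
P2 drop Q (R beats it: A:10>9 C:9>4)
P1→{A,C} P2→{P,R}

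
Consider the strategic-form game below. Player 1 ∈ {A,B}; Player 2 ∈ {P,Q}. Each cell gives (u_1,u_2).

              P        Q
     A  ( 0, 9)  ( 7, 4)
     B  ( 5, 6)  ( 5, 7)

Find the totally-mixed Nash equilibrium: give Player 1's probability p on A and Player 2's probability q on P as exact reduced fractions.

P1 indiff ⇒ q·0+(1-q)·7 = q·5+(1-q)·5 ⇒ q(-5) = (1-q)(-2) ⇒ q = 2/7
P2 indiff ⇒ p·9+(1-p)·6 = p·4+(1-p)·7 ⇒ p(5) = (1-p)(1) ⇒ p = 1/6

P1 mixes 1/6 on A; P2 mixes 2/7 on P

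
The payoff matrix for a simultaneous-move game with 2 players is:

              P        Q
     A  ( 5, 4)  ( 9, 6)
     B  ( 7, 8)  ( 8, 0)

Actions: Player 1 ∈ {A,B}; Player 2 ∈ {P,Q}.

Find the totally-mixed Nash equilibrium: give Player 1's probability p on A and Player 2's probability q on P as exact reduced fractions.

p=4/5, q=1/3

P1 indiff ⇒ q·5+(1-q)·9 = q·7+(1-q)·8 ⇒ q(-2) = (1-q)(-1) ⇒ q = 1/3
P2 indiff ⇒ p·4+(1-p)·8 = p·6+(1-p)·0 ⇒ p(-2) = (1-p)(-8) ⇒ p = 4/5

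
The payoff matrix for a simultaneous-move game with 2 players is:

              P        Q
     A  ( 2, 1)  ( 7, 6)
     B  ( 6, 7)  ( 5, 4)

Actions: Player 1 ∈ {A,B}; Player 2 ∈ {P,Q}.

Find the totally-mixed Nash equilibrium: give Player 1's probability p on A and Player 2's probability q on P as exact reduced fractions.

(p,q) = (3/8, 1/3)

P1 indiff ⇒ q·2+(1-q)·7 = q·6+(1-q)·5 ⇒ q(-4) = (1-q)(-2) ⇒ q = 1/3
P2 indiff ⇒ p·1+(1-p)·7 = p·6+(1-p)·4 ⇒ p(-5) = (1-p)(-3) ⇒ p = 3/8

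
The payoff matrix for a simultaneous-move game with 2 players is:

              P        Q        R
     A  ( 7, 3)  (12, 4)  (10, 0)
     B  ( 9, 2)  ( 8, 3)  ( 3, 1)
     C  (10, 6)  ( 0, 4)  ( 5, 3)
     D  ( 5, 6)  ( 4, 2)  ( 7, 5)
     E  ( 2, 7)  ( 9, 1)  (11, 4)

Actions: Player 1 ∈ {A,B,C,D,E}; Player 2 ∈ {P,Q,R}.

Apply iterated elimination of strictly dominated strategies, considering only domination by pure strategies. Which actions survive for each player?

Remaining: P1:{A,B,C} P2:{P,Q}

P1 drop D (A beats it: P:7>5 Q:12>4 R:10>7)
P2 drop R (P beats it: A:3>0 B:2>1 C:6>3 E:7>4)
P1 drop E (A beats it: P:7>2 Q:12>9)
P1→{A,B,C} P2→{P,Q}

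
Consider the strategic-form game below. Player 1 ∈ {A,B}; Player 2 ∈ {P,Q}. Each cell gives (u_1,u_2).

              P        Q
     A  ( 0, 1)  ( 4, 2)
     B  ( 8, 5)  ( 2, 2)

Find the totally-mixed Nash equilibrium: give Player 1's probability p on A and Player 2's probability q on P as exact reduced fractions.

P1 indiff ⇒ q·0+(1-q)·4 = q·8+(1-q)·2 ⇒ q(-8) = (1-q)(-2) ⇒ q = 1/5
P2 indiff ⇒ p·1+(1-p)·5 = p·2+(1-p)·2 ⇒ p(-1) = (1-p)(-3) ⇒ p = 3/4

p=3/4, q=1/5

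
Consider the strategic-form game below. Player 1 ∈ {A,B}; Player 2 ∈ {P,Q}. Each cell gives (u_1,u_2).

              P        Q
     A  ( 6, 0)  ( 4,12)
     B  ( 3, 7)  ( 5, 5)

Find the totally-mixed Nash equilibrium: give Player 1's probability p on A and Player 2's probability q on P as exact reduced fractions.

P1 indiff ⇒ q·6+(1-q)·4 = q·3+(1-q)·5 ⇒ q(3) = (1-q)(1) ⇒ q = 1/4
P2 indiff ⇒ p·0+(1-p)·7 = p·12+(1-p)·5 ⇒ p(-12) = (1-p)(-2) ⇒ p = 1/7

P1 mixes 1/7 on A; P2 mixes 1/4 on P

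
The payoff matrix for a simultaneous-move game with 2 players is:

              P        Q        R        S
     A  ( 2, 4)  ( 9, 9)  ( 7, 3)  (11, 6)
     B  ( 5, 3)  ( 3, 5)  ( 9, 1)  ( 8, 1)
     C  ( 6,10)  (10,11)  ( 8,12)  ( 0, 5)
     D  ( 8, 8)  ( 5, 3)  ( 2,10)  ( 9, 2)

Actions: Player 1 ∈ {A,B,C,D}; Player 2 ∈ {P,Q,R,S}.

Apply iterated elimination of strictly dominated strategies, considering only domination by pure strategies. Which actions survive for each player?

P2 drop S (Q beats it: A:9>6 B:5>1 C:11>5 D:3>2)
P1 drop A (C beats it: P:6>2 Q:10>9 R:8>7)
P1→{B,C,D} P2→{P,Q,R}

IESDS → P1:{B,C,D} P2:{P,Q,R}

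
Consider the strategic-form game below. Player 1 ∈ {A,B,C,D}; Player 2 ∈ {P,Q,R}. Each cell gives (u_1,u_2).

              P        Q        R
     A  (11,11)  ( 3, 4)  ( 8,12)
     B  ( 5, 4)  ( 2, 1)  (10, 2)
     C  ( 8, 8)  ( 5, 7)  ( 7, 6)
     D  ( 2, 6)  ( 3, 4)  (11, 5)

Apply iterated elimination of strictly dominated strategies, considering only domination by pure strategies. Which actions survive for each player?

P2 drop Q (P beats it: A:11>4 B:4>1 C:8>7 D:6>4)
P1 drop C (A beats it: P:11>8 R:8>7)
P1→{A,B,D} P2→{P,R}

Survivors P1:{A,B,D} P2:{P,R}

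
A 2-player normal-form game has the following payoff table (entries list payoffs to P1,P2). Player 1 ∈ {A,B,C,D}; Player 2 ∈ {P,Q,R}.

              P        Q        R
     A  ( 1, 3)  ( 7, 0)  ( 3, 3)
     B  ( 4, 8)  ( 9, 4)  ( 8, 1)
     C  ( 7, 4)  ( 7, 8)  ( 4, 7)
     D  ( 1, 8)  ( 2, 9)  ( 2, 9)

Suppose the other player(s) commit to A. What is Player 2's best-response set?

argmax u_2 = {P,R}

u_2(P vs A) = 3
u_2(Q vs A) = 0
u_2(R vs A) = 3
max payoff 3 at {P,R}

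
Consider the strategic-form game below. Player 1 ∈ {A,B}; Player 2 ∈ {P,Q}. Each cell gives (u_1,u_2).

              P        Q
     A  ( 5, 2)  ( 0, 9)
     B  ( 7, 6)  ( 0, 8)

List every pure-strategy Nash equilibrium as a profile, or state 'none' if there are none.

NE set: (A,Q), (B,Q)

(A,P): not NE [P1→B gives 7>5; P2→Q gives 9>2]
(A,Q): NE
(B,P): not NE [P2→Q gives 8>6]
(B,Q): NE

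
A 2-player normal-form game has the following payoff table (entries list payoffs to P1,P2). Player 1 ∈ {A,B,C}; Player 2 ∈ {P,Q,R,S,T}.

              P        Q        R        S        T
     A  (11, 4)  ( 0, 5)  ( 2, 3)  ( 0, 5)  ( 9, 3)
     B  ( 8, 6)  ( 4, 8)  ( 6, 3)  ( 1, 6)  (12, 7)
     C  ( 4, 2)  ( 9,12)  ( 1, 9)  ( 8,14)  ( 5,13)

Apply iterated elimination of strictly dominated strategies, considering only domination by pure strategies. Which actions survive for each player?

IESDS → P1:{B,C} P2:{Q,S,T}

P2 drop P (Q beats it: A:5>4 B:8>6 C:12>2)
P1 drop A (B beats it: Q:4>0 R:6>2 S:1>0 T:12>9)
P2 drop R (Q beats it: B:8>3 C:12>9)
P1→{B,C} P2→{Q,S,T}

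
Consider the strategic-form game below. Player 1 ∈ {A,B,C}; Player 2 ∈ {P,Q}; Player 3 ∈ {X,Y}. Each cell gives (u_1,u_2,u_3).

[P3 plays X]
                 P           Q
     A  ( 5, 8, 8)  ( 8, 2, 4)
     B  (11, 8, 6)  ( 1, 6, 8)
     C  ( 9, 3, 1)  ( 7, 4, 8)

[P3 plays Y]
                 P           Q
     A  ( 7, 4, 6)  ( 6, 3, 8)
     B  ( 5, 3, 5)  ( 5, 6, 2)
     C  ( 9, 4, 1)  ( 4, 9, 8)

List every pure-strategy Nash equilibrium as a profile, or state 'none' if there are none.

(A,P,X): not NE [P1→B gives 11>5]
(A,P,Y): not NE [P1→C gives 9>7; P3→X gives 8>6]
(A,Q,X): not NE [P2→P gives 8>2; P3→Y gives 8>4]
(A,Q,Y): not NE [P2→P gives 4>3]
(B,P,X): NE
(B,P,Y): not NE [P1→C gives 9>5; P2→Q gives 6>3; P3→X gives 6>5]
(B,Q,X): not NE [P1→A gives 8>1; P2→P gives 8>6]
(B,Q,Y): not NE [P1→A gives 6>5; P3→X gives 8>2]
(C,P,X): not NE [P1→B gives 11>9; P2→Q gives 4>3]
(C,P,Y): not NE [P2→Q gives 9>4]
(C,Q,X): not NE [P1→A gives 8>7]
(C,Q,Y): not NE [P1→A gives 6>4]

PSNE = {(B,P,X)}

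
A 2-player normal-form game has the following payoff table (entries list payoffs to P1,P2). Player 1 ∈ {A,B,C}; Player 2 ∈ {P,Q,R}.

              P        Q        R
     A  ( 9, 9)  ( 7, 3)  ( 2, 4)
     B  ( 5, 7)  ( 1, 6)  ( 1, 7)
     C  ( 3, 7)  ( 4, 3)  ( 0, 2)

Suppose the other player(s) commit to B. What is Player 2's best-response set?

u_2(P vs B) = 7
u_2(Q vs B) = 6
u_2(R vs B) = 7
max payoff 7 at {P,R}

argmax u_2 = {P,R}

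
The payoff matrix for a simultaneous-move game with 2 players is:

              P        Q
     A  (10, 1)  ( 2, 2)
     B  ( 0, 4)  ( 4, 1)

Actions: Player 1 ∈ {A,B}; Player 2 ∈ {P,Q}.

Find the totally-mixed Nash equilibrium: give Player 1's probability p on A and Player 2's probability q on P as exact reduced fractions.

P1 indiff ⇒ q·10+(1-q)·2 = q·0+(1-q)·4 ⇒ q(10) = (1-q)(2) ⇒ q = 1/6
P2 indiff ⇒ p·1+(1-p)·4 = p·2+(1-p)·1 ⇒ p(-1) = (1-p)(-3) ⇒ p = 3/4

p=3/4, q=1/6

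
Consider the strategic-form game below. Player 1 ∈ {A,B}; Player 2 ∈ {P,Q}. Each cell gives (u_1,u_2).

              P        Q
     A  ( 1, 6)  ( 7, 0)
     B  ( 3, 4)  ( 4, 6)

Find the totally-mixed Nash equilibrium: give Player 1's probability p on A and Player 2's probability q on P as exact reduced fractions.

P1 indiff ⇒ q·1+(1-q)·7 = q·3+(1-q)·4 ⇒ q(-2) = (1-q)(-3) ⇒ q = 3/5
P2 indiff ⇒ p·6+(1-p)·4 = p·0+(1-p)·6 ⇒ p(6) = (1-p)(2) ⇒ p = 1/4

P1 mixes 1/4 on A; P2 mixes 3/5 on P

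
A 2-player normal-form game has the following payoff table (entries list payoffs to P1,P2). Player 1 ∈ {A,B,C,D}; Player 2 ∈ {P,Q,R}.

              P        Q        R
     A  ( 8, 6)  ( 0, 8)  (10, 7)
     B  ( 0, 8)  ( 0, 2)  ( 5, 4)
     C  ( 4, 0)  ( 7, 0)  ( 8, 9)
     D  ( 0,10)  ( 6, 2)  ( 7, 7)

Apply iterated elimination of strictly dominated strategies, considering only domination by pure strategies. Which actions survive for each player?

P1 drop B (C beats it: P:4>0 Q:7>0 R:8>5)
P1 drop D (C beats it: P:4>0 Q:7>6 R:8>7)
P2 drop P (R beats it: A:7>6 C:9>0)
P1→{A,C} P2→{Q,R}

Survivors P1:{A,C} P2:{Q,R}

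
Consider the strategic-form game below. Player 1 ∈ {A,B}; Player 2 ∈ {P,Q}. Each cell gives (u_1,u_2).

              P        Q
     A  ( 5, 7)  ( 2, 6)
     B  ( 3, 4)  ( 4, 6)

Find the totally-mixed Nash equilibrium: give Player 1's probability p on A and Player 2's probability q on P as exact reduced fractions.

P1 indiff ⇒ q·5+(1-q)·2 = q·3+(1-q)·4 ⇒ q(2) = (1-q)(2) ⇒ q = 1/2
P2 indiff ⇒ p·7+(1-p)·4 = p·6+(1-p)·6 ⇒ p(1) = (1-p)(2) ⇒ p = 2/3

P1 mixes 2/3 on A; P2 mixes 1/2 on P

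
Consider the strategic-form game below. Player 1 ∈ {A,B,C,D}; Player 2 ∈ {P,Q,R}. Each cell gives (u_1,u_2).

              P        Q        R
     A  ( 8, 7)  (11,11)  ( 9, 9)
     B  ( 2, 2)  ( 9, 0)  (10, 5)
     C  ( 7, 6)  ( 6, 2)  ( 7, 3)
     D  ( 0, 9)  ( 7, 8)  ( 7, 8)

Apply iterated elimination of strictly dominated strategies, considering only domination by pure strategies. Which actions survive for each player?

IESDS → P1:{A,B} P2:{Q,R}

P1 drop C (A beats it: P:8>7 Q:11>6 R:9>7)
P1 drop D (A beats it: P:8>0 Q:11>7 R:9>7)
P2 drop P (R beats it: A:9>7 B:5>2)
P1→{A,B} P2→{Q,R}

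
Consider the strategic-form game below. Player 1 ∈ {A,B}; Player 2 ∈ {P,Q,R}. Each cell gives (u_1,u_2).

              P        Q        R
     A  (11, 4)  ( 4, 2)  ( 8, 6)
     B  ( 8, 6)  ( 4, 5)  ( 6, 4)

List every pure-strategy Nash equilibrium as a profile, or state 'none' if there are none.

(A,P): not NE [P2→R gives 6>4]
(A,Q): not NE [P2→R gives 6>2]
(A,R): NE
(B,P): not NE [P1→A gives 11>8]
(B,Q): not NE [P2→P gives 6>5]
(B,R): not NE [P1→A gives 8>6; P2→P gives 6>4]

PSNE = {(A,R)}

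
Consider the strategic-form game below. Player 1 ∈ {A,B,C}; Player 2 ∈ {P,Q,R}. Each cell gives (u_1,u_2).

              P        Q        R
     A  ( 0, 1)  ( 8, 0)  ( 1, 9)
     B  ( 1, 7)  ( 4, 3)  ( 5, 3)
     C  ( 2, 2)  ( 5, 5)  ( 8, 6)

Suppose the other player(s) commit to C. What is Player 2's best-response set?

BR_2 = {R}

u_2(P vs C) = 2
u_2(Q vs C) = 5
u_2(R vs C) = 6
max payoff 6 at {R}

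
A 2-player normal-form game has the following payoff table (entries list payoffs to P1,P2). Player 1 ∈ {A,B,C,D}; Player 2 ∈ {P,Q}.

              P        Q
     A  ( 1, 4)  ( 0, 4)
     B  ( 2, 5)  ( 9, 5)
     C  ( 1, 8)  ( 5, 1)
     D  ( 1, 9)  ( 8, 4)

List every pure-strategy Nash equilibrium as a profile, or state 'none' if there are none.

(A,P): not NE [P1→B gives 2>1]
(A,Q): not NE [P1→B gives 9>0]
(B,P): NE
(B,Q): NE
(C,P): not NE [P1→B gives 2>1]
(C,Q): not NE [P1→B gives 9>5; P2→P gives 8>1]
(D,P): not NE [P1→B gives 2>1]
(D,Q): not NE [P1→B gives 9>8; P2→P gives 9>4]

NE set: (B,P), (B,Q)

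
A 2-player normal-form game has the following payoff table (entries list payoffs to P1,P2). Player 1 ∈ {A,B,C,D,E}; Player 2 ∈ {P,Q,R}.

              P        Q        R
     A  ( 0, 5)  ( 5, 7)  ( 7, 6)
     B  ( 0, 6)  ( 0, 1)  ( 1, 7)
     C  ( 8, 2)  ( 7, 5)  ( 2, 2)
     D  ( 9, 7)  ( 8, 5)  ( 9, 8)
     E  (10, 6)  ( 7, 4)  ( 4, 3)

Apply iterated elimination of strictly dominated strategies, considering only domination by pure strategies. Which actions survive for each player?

Survivors P1:{D,E} P2:{P,R}

P1 drop A (D beats it: P:9>0 Q:8>5 R:9>7)
P1 drop B (C beats it: P:8>0 Q:7>0 R:2>1)
P1 drop C (D beats it: P:9>8 Q:8>7 R:9>2)
P2 drop Q (P beats it: D:7>5 E:6>4)
P1→{D,E} P2→{P,R}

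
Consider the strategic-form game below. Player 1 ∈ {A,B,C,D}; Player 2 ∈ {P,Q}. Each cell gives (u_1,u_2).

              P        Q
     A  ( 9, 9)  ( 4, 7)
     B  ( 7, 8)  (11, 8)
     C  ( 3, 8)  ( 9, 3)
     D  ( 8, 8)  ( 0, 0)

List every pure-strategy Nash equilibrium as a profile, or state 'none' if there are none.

PSNE = {(A,P), (B,Q)}

(A,P): NE
(A,Q): not NE [P1→B gives 11>4; P2→P gives 9>7]
(B,P): not NE [P1→A gives 9>7]
(B,Q): NE
(C,P): not NE [P1→A gives 9>3]
(C,Q): not NE [P1→B gives 11>9; P2→P gives 8>3]
(D,P): not NE [P1→A gives 9>8]
(D,Q): not NE [P1→B gives 11>0; P2→P gives 8>0]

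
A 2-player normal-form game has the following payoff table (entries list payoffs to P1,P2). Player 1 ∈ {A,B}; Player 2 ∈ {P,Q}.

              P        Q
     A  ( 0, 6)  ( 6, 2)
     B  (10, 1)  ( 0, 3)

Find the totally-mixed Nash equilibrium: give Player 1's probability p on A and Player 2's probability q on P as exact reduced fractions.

(p,q) = (1/3, 3/8)

P1 indiff ⇒ q·0+(1-q)·6 = q·10+(1-q)·0 ⇒ q(-10) = (1-q)(-6) ⇒ q = 3/8
P2 indiff ⇒ p·6+(1-p)·1 = p·2+(1-p)·3 ⇒ p(4) = (1-p)(2) ⇒ p = 1/3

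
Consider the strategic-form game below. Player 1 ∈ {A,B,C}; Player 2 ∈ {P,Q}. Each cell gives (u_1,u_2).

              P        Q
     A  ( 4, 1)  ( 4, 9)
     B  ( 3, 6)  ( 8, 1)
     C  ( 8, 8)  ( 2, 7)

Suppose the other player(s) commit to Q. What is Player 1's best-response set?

P1 best: {B}

u_1(A vs Q) = 4
u_1(B vs Q) = 8
u_1(C vs Q) = 2
max payoff 8 at {B}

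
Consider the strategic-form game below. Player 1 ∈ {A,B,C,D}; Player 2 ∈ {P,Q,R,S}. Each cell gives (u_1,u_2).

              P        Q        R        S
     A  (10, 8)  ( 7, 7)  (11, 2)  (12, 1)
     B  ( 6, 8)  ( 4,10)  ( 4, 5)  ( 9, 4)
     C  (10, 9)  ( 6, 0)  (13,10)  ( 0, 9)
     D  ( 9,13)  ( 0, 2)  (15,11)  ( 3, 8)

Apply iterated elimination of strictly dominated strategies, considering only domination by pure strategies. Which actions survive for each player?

P1 drop B (A beats it: P:10>6 Q:7>4 R:11>4 S:12>9)
P2 drop Q (P beats it: A:8>7 C:9>0 D:13>2)
P2 drop S (R beats it: A:2>1 C:10>9 D:11>8)
P1→{A,C,D} P2→{P,R}

Survivors P1:{A,C,D} P2:{P,R}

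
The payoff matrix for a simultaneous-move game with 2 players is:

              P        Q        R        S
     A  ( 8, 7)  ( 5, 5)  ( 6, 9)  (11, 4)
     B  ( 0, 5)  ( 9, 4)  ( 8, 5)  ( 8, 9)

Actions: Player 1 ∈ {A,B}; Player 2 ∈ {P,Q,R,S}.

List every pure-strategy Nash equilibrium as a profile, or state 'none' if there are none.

No pure NE.

(A,P): not NE [P2→R gives 9>7]
(A,Q): not NE [P1→B gives 9>5; P2→R gives 9>5]
(A,R): not NE [P1→B gives 8>6]
(A,S): not NE [P2→R gives 9>4]
(B,P): not NE [P1→A gives 8>0; P2→S gives 9>5]
(B,Q): not NE [P2→S gives 9>4]
(B,R): not NE [P2→S gives 9>5]
(B,S): not NE [P1→A gives 11>8]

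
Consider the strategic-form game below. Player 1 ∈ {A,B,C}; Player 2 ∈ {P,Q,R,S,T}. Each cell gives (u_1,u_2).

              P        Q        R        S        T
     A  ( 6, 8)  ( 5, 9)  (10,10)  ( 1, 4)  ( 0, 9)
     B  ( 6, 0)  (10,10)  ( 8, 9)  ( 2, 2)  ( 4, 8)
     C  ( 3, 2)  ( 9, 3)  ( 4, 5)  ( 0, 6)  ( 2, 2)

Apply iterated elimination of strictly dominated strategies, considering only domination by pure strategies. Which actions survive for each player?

P1 drop C (B beats it: P:6>3 Q:10>9 R:8>4 S:2>0 T:4>2)
P2 drop P (Q beats it: A:9>8 B:10>0)
P2 drop S (Q beats it: A:9>4 B:10>2)
P2 drop T (R beats it: A:10>9 B:9>8)
P1→{A,B} P2→{Q,R}

Remaining: P1:{A,B} P2:{Q,R}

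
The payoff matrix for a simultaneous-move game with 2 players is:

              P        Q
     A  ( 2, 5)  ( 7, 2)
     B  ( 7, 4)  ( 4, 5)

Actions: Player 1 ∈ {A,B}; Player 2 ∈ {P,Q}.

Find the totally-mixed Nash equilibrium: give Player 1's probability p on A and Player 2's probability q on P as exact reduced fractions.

p=1/4, q=3/8

P1 indiff ⇒ q·2+(1-q)·7 = q·7+(1-q)·4 ⇒ q(-5) = (1-q)(-3) ⇒ q = 3/8
P2 indiff ⇒ p·5+(1-p)·4 = p·2+(1-p)·5 ⇒ p(3) = (1-p)(1) ⇒ p = 1/4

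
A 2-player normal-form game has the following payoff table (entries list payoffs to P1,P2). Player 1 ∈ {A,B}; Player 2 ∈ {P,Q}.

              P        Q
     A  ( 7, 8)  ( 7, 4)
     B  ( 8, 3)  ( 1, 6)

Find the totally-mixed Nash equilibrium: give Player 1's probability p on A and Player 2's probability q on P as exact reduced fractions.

P1 mixes 3/7 on A; P2 mixes 6/7 on P

P1 indiff ⇒ q·7+(1-q)·7 = q·8+(1-q)·1 ⇒ q(-1) = (1-q)(-6) ⇒ q = 6/7
P2 indiff ⇒ p·8+(1-p)·3 = p·4+(1-p)·6 ⇒ p(4) = (1-p)(3) ⇒ p = 3/7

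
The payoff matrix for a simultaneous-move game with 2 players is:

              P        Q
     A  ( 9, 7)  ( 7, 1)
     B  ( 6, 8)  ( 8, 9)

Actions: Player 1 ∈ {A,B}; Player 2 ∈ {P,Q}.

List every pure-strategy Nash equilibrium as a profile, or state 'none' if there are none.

(A,P): NE
(A,Q): not NE [P1→B gives 8>7; P2→P gives 7>1]
(B,P): not NE [P1→A gives 9>6; P2→Q gives 9>8]
(B,Q): NE

Nash profiles: (A,P), (B,Q)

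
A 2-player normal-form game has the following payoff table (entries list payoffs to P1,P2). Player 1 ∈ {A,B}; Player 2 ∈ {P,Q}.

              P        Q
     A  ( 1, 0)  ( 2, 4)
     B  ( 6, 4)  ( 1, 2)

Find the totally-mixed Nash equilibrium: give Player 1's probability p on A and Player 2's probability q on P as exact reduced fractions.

(p,q) = (1/3, 1/6)

P1 indiff ⇒ q·1+(1-q)·2 = q·6+(1-q)·1 ⇒ q(-5) = (1-q)(-1) ⇒ q = 1/6
P2 indiff ⇒ p·0+(1-p)·4 = p·4+(1-p)·2 ⇒ p(-4) = (1-p)(-2) ⇒ p = 1/3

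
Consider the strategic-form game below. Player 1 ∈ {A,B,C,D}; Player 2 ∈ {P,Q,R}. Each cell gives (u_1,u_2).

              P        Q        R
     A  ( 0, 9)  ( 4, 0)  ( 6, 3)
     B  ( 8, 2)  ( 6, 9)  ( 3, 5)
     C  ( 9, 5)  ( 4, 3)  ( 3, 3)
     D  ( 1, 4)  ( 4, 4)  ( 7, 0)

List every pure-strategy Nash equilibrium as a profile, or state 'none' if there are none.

PSNE = {(B,Q), (C,P)}

(A,P): not NE [P1→C gives 9>0]
(A,Q): not NE [P1→B gives 6>4; P2→P gives 9>0]
(A,R): not NE [P1→D gives 7>6; P2→P gives 9>3]
(B,P): not NE [P1→C gives 9>8; P2→Q gives 9>2]
(B,Q): NE
(B,R): not NE [P1→D gives 7>3; P2→Q gives 9>5]
(C,P): NE
(C,Q): not NE [P1→B gives 6>4; P2→P gives 5>3]
(C,R): not NE [P1→D gives 7>3; P2→P gives 5>3]
(D,P): not NE [P1→C gives 9>1]
(D,Q): not NE [P1→B gives 6>4]
(D,R): not NE [P2→Q gives 4>0]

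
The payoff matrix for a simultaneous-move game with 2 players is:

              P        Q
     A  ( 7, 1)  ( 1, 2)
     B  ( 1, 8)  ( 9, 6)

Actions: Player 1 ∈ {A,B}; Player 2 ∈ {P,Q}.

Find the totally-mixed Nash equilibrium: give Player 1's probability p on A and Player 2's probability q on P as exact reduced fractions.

P1 mixes 2/3 on A; P2 mixes 4/7 on P

P1 indiff ⇒ q·7+(1-q)·1 = q·1+(1-q)·9 ⇒ q(6) = (1-q)(8) ⇒ q = 4/7
P2 indiff ⇒ p·1+(1-p)·8 = p·2+(1-p)·6 ⇒ p(-1) = (1-p)(-2) ⇒ p = 2/3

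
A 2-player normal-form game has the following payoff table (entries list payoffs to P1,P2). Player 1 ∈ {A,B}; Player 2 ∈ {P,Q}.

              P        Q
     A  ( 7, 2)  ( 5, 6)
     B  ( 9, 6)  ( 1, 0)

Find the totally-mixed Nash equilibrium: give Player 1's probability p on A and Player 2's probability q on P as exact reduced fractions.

(p,q) = (3/5, 2/3)

P1 indiff ⇒ q·7+(1-q)·5 = q·9+(1-q)·1 ⇒ q(-2) = (1-q)(-4) ⇒ q = 2/3
P2 indiff ⇒ p·2+(1-p)·6 = p·6+(1-p)·0 ⇒ p(-4) = (1-p)(-6) ⇒ p = 3/5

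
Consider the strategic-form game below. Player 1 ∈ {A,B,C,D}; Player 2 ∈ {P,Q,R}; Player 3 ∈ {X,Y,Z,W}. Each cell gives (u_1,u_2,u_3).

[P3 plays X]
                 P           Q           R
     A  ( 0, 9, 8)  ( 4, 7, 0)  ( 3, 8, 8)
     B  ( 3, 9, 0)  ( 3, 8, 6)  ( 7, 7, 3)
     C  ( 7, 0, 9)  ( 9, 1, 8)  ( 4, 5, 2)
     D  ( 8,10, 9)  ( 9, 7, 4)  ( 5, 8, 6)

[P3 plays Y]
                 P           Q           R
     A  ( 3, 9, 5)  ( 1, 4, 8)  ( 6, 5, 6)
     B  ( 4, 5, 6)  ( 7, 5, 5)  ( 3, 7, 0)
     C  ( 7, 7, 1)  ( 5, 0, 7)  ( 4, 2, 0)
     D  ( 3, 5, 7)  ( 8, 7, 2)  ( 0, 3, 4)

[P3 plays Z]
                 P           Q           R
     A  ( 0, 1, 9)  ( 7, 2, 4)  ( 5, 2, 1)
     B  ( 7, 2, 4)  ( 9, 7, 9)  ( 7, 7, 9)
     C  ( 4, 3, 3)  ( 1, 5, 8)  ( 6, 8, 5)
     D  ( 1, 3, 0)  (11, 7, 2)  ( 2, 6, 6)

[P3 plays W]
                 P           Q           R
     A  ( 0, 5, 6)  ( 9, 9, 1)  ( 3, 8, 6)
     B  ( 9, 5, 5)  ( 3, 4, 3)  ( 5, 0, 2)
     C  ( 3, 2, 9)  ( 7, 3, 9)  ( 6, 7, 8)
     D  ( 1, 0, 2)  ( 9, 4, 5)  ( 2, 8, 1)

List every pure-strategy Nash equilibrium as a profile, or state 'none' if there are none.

(A,P,X): not NE [P1→D gives 8>0; P3→Z gives 9>8]
(A,P,Y): not NE [P1→C gives 7>3; P3→Z gives 9>5]
(A,P,Z): not NE [P1→B gives 7>0; P2→R gives 2>1]
(A,P,W): not NE [P1→B gives 9>0; P2→Q gives 9>5; P3→Z gives 9>6]
(A,Q,X): not NE [P1→D gives 9>4; P2→P gives 9>7; P3→Y gives 8>0]
(A,Q,Y): not NE [P1→D gives 8>1; P2→P gives 9>4]
(A,Q,Z): not NE [P1→D gives 11>7; P3→Y gives 8>4]
(A,Q,W): not NE [P3→Y gives 8>1]
(A,R,X): not NE [P1→B gives 7>3; P2→P gives 9>8]
(A,R,Y): not NE [P2→P gives 9>5; P3→X gives 8>6]
(A,R,Z): not NE [P1→B gives 7>5; P3→X gives 8>1]
(A,R,W): not NE [P1→C gives 6>3; P2→Q gives 9>8; P3→X gives 8>6]
(B,P,X): not NE [P1→D gives 8>3; P3→Y gives 6>0]
(B,P,Y): not NE [P1→C gives 7>4; P2→R gives 7>5]
(B,P,Z): not NE [P2→R gives 7>2; P3→Y gives 6>4]
(B,P,W): not NE [P3→Y gives 6>5]
(B,Q,X): not NE [P1→D gives 9>3; P2→P gives 9>8; P3→Z gives 9>6]
(B,Q,Y): not NE [P1→D gives 8>7; P2→R gives 7>5; P3→Z gives 9>5]
(B,Q,Z): not NE [P1→D gives 11>9]
(B,Q,W): not NE [P1→D gives 9>3; P2→P gives 5>4; P3→Z gives 9>3]
(B,R,X): not NE [P2→P gives 9>7; P3→Z gives 9>3]
(B,R,Y): not NE [P1→A gives 6>3; P3→Z gives 9>0]
(B,R,Z): NE
(B,R,W): not NE [P1→C gives 6>5; P2→P gives 5>0; P3→Z gives 9>2]
(C,P,X): not NE [P1→D gives 8>7; P2→R gives 5>0]
(C,P,Y): not NE [P3→W gives 9>1]
(C,P,Z): not NE [P1→B gives 7>4; P2→R gives 8>3; P3→W gives 9>3]
(C,P,W): not NE [P1→B gives 9>3; P2→R gives 7>2]
(C,Q,X): not NE [P2→R gives 5>1; P3→W gives 9>8]
(C,Q,Y): not NE [P1→D gives 8>5; P2→P gives 7>0; P3→W gives 9>7]
(C,Q,Z): not NE [P1→D gives 11>1; P2→R gives 8>5; P3→W gives 9>8]
(C,Q,W): not NE [P1→D gives 9>7; P2→R gives 7>3]
(C,R,X): not NE [P1→B gives 7>4; P3→W gives 8>2]
(C,R,Y): not NE [P1→A gives 6>4; P2→P gives 7>2; P3→W gives 8>0]
(C,R,Z): not NE [P1→B gives 7>6; P3→W gives 8>5]
(C,R,W): NE
(D,P,X): NE
(D,P,Y): not NE [P1→C gives 7>3; P2→Q gives 7>5; P3→X gives 9>7]
(D,P,Z): not NE [P1→B gives 7>1; P2→Q gives 7>3; P3→X gives 9>0]
(D,P,W): not NE [P1→B gives 9>1; P2→R gives 8>0; P3→X gives 9>2]
(D,Q,X): not NE [P2→P gives 10>7; P3→W gives 5>4]
(D,Q,Y): not NE [P3→W gives 5>2]
(D,Q,Z): not NE [P3→W gives 5>2]
(D,Q,W): not NE [P2→R gives 8>4]
(D,R,X): not NE [P1→B gives 7>5; P2→P gives 10>8]
(D,R,Y): not NE [P1→A gives 6>0; P2→Q gives 7>3; P3→Z gives 6>4]
(D,R,Z): not NE [P1→B gives 7>2; P2→Q gives 7>6]
(D,R,W): not NE [P1→C gives 6>2; P3→Z gives 6>1]

NE set: (B,R,Z), (C,R,W), (D,P,X)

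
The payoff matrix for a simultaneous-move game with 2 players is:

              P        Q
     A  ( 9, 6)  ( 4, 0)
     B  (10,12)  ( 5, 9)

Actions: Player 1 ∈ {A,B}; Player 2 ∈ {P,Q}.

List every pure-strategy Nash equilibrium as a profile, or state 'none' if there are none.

(A,P): not NE [P1→B gives 10>9]
(A,Q): not NE [P1→B gives 5>4; P2→P gives 6>0]
(B,P): NE
(B,Q): not NE [P2→P gives 12>9]

NE set: (B,P)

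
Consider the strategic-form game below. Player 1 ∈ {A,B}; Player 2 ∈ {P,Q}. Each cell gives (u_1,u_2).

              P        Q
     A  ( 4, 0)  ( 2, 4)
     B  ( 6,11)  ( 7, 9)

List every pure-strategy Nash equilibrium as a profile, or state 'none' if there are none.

(A,P): not NE [P1→B gives 6>4; P2→Q gives 4>0]
(A,Q): not NE [P1→B gives 7>2]
(B,P): NE
(B,Q): not NE [P2→P gives 11>9]

NE set: (B,P)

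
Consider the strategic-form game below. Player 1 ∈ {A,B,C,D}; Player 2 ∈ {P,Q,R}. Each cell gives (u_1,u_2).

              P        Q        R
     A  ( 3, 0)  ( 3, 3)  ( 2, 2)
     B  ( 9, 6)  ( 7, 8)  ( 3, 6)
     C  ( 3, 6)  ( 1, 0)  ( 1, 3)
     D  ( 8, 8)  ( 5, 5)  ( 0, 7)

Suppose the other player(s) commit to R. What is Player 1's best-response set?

BR_1 = {B}

u_1(A vs R) = 2
u_1(B vs R) = 3
u_1(C vs R) = 1
u_1(D vs R) = 0
max payoff 3 at {B}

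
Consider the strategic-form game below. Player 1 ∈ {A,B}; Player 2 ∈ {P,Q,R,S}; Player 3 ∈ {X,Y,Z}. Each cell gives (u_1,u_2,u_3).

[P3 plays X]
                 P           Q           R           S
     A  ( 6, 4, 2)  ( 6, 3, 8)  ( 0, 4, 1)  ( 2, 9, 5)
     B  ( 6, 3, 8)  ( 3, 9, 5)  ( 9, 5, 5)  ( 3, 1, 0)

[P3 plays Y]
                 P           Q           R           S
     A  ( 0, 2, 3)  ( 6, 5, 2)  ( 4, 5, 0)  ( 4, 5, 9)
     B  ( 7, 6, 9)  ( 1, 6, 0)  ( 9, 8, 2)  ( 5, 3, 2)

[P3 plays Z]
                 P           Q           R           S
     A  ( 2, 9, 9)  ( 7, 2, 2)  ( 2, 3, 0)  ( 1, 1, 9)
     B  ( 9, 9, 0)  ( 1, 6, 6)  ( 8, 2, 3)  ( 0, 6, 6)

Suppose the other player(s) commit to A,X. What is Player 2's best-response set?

u_2(P vs A,X) = 4
u_2(Q vs A,X) = 3
u_2(R vs A,X) = 4
u_2(S vs A,X) = 9
max payoff 9 at {S}

BR_2 = {S}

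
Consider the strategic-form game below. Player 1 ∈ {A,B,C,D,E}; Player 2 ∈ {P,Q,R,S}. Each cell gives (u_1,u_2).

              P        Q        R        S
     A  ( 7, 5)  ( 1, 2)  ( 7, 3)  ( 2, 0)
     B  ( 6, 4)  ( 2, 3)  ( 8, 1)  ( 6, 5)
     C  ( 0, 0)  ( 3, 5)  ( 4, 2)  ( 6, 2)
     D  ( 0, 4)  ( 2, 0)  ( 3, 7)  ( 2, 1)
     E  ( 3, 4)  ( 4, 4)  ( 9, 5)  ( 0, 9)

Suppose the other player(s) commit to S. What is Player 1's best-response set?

BR_1 = {B,C}

u_1(A vs S) = 2
u_1(B vs S) = 6
u_1(C vs S) = 6
u_1(D vs S) = 2
u_1(E vs S) = 0
max payoff 6 at {B,C}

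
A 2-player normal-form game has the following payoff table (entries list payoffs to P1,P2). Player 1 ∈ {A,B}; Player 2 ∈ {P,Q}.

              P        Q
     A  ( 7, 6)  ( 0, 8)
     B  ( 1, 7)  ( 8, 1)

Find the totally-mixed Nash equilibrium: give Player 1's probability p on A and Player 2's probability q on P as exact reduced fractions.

P1 mixes 3/4 on A; P2 mixes 4/7 on P

P1 indiff ⇒ q·7+(1-q)·0 = q·1+(1-q)·8 ⇒ q(6) = (1-q)(8) ⇒ q = 4/7
P2 indiff ⇒ p·6+(1-p)·7 = p·8+(1-p)·1 ⇒ p(-2) = (1-p)(-6) ⇒ p = 3/4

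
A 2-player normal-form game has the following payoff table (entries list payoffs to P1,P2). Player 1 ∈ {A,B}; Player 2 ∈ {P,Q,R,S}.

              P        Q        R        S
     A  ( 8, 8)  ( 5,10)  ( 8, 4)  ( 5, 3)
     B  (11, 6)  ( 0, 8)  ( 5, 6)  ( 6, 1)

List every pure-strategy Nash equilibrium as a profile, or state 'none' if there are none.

(A,P): not NE [P1→B gives 11>8; P2→Q gives 10>8]
(A,Q): NE
(A,R): not NE [P2→Q gives 10>4]
(A,S): not NE [P1→B gives 6>5; P2→Q gives 10>3]
(B,P): not NE [P2→Q gives 8>6]
(B,Q): not NE [P1→A gives 5>0]
(B,R): not NE [P1→A gives 8>5; P2→Q gives 8>6]
(B,S): not NE [P2→Q gives 8>1]

PSNE = {(A,Q)}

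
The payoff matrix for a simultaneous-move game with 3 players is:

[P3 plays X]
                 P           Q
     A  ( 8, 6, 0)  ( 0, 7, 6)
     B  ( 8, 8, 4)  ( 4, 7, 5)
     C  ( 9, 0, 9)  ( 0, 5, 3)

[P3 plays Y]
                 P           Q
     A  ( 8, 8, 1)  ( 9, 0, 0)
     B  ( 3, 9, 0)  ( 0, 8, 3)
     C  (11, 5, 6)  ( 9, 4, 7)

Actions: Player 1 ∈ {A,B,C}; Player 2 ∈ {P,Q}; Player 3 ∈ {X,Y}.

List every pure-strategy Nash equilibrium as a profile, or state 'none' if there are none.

No pure NE.

(A,P,X): not NE [P1→C gives 9>8; P2→Q gives 7>6; P3→Y gives 1>0]
(A,P,Y): not NE [P1→C gives 11>8]
(A,Q,X): not NE [P1→B gives 4>0]
(A,Q,Y): not NE [P2→P gives 8>0; P3→X gives 6>0]
(B,P,X): not NE [P1→C gives 9>8]
(B,P,Y): not NE [P1→C gives 11>3; P3→X gives 4>0]
(B,Q,X): not NE [P2→P gives 8>7]
(B,Q,Y): not NE [P1→C gives 9>0; P2→P gives 9>8; P3→X gives 5>3]
(C,P,X): not NE [P2→Q gives 5>0]
(C,P,Y): not NE [P3→X gives 9>6]
(C,Q,X): not NE [P1→B gives 4>0; P3→Y gives 7>3]
(C,Q,Y): not NE [P2→P gives 5>4]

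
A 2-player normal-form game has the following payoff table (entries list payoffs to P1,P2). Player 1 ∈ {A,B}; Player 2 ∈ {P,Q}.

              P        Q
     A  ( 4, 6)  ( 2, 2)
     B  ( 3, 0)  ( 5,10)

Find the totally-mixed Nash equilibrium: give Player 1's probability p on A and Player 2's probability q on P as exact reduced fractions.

P1 indiff ⇒ q·4+(1-q)·2 = q·3+(1-q)·5 ⇒ q(1) = (1-q)(3) ⇒ q = 3/4
P2 indiff ⇒ p·6+(1-p)·0 = p·2+(1-p)·10 ⇒ p(4) = (1-p)(10) ⇒ p = 5/7

p=5/7, q=3/4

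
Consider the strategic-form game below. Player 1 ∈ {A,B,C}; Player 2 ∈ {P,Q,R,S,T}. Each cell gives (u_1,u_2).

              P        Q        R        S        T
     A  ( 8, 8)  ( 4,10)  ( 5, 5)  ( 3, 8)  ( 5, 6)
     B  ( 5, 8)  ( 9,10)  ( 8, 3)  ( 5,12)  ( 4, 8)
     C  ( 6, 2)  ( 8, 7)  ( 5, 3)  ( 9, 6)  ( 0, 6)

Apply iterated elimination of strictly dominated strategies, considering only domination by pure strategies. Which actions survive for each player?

P2 drop P (Q beats it: A:10>8 B:10>8 C:7>2)
P2 drop R (Q beats it: A:10>5 B:10>3 C:7>3)
P2 drop T (Q beats it: A:10>6 B:10>8 C:7>6)
P1 drop A (B beats it: Q:9>4 S:5>3)
P1→{B,C} P2→{Q,S}

IESDS → P1:{B,C} P2:{Q,S}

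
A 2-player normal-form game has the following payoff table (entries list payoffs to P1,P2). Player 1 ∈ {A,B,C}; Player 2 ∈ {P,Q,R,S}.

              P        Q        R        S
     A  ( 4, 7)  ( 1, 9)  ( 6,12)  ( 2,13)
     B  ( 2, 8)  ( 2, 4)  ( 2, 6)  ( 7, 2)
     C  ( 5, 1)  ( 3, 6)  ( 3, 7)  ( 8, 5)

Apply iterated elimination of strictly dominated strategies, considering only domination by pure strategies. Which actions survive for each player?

P1 drop B (C beats it: P:5>2 Q:3>2 R:3>2 S:8>7)
P2 drop P (Q beats it: A:9>7 C:6>1)
P2 drop Q (R beats it: A:12>9 C:7>6)
P1→{A,C} P2→{R,S}

IESDS → P1:{A,C} P2:{R,S}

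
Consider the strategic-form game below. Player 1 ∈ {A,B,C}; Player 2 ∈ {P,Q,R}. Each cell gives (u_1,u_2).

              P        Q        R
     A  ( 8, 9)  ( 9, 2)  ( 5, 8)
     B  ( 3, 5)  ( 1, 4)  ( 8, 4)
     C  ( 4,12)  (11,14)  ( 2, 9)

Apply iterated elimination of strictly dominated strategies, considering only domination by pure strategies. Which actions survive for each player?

P2 drop R (P beats it: A:9>8 B:5>4 C:12>9)
P1 drop B (A beats it: P:8>3 Q:9>1)
P1→{A,C} P2→{P,Q}

IESDS → P1:{A,C} P2:{P,Q}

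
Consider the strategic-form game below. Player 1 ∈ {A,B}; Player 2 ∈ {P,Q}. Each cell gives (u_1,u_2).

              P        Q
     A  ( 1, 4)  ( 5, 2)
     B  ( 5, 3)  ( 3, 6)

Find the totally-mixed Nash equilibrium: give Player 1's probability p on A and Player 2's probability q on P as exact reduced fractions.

(p,q) = (3/5, 1/3)

P1 indiff ⇒ q·1+(1-q)·5 = q·5+(1-q)·3 ⇒ q(-4) = (1-q)(-2) ⇒ q = 1/3
P2 indiff ⇒ p·4+(1-p)·3 = p·2+(1-p)·6 ⇒ p(2) = (1-p)(3) ⇒ p = 3/5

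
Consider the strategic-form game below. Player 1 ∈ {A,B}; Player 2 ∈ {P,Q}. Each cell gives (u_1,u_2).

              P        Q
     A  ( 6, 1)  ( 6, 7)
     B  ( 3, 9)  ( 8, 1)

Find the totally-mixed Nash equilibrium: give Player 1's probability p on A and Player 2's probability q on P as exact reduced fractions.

P1 indiff ⇒ q·6+(1-q)·6 = q·3+(1-q)·8 ⇒ q(3) = (1-q)(2) ⇒ q = 2/5
P2 indiff ⇒ p·1+(1-p)·9 = p·7+(1-p)·1 ⇒ p(-6) = (1-p)(-8) ⇒ p = 4/7

p=4/7, q=2/5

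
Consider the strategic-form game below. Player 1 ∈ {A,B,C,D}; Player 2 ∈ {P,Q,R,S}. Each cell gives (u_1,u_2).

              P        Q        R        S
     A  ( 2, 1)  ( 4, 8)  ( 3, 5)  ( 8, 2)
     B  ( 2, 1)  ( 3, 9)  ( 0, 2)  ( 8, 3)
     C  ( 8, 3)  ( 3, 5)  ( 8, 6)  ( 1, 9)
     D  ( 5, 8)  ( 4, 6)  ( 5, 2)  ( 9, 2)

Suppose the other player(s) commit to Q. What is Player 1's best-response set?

u_1(A vs Q) = 4
u_1(B vs Q) = 3
u_1(C vs Q) = 3
u_1(D vs Q) = 4
max payoff 4 at {A,D}

BR_1 = {A,D}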